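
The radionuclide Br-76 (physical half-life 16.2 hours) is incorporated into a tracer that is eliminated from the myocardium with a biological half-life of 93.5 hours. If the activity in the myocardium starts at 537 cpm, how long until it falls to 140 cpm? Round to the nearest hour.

27 hours

1/t_eff = 1/t_phys + 1/t_biol = 1/16.2 + 1/93.5 = 0.072424 per hour.
t_eff = 16.2 × 93.5 / (16.2 + 93.5) ≈ 13.808 hours.
n = log₂(537/140) ≈ 1.9395; t = 1.9395 × 13.808 ≈ 26.78 hours.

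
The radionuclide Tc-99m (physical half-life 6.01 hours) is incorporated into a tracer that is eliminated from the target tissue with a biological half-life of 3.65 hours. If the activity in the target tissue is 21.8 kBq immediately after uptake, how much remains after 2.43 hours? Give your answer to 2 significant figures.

10 kBq

1/t_eff = 1/t_phys + 1/t_biol = 1/6.01 + 1/3.65 = 0.44036 per hour.
t_eff = 6.01 × 3.65 / (6.01 + 3.65) ≈ 2.2709 hours.
Remaining = 21.8 × (1/2)^(2.43/2.2709) = 21.8 × (1/2)^1.0701 ≈ 10.383 kBq.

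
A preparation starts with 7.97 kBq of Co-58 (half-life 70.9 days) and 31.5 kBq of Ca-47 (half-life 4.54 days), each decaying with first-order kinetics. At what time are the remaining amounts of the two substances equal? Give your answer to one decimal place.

9.6 days

Set 7.97·(1/2)^(t/70.9) = 31.5·(1/2)^(t/4.54).
Taking log₂: log₂(7.97/31.5) = t·(1/70.9 − 1/4.54).
log₂(0.25302) = -1.9827; 1/70.9 − 1/4.54 = -0.20616.
t = -1.9827 / -0.20616 ≈ 9.6173 days.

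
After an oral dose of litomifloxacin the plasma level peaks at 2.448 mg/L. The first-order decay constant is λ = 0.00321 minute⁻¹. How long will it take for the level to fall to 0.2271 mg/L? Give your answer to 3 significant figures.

t½ = ln 2 / λ = 0.69315 / 0.00321 ≈ 215.93 minutes.
Fraction remaining = 0.2271/2.448 ≈ 0.09277.
n = log₂(2.448/0.2271) = ln(10.779)/ln 2 ≈ 3.4302 half-lives.
t = n × t½ = 3.4302 × 215.93 ≈ 740.7 minutes.

741 minutes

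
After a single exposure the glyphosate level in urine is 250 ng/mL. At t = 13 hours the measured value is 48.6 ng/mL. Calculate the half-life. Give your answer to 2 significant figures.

A/A₀ = 48.6/250 ≈ 0.1944.
n = log₂(5.144) ≈ 2.3629 half-lives elapsed in 13 hours.
t½ = 13/2.3629 ≈ 5.5017 hours.

5.5 hours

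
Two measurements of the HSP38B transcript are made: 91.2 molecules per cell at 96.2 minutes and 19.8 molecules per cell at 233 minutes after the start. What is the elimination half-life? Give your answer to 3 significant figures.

62.1 minutes

Over Δt = 233 − 96.2 = 136.8 minutes, the level fell by a factor of 91.2/19.8 ≈ 4.6061.
n = log₂(4.6061) ≈ 2.2035 half-lives, so t½ = 136.8/2.2035 ≈ 62.082 minutes.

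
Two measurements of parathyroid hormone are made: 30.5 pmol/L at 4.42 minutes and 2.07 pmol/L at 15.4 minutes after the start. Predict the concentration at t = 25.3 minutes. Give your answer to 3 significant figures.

0.183 pmol/L

Over Δt = 15.4 − 4.42 = 10.98 minutes, the level fell by a factor of 30.5/2.07 ≈ 14.734.
n = log₂(14.734) ≈ 3.8811 half-lives, so t½ = 10.98/3.8811 ≈ 2.8291 minutes.
From t = 15.4 to t = 25.3: 2.07 × (1/2)^((25.3−15.4)/2.8291) ≈ 0.18305 pmol/L.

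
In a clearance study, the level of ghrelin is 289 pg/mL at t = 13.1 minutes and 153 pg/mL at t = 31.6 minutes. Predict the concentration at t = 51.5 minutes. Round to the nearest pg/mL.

Over Δt = 31.6 − 13.1 = 18.5 minutes, the level fell by a factor of 289/153 ≈ 1.8889.
n = log₂(1.8889) ≈ 0.91754 half-lives, so t½ = 18.5/0.91754 ≈ 20.163 minutes.
From t = 31.6 to t = 51.5: 153 × (1/2)^((51.5−31.6)/20.163) ≈ 77.194 pg/mL.

77 pg/mL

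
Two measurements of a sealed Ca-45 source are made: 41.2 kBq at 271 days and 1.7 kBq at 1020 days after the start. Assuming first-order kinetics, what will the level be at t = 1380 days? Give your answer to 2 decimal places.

0.37 kBq

Over Δt = 1020 − 271 = 749 days, the level fell by a factor of 41.2/1.7 ≈ 24.235.
n = log₂(24.235) ≈ 4.599 half-lives, so t½ = 749/4.599 ≈ 162.86 days.
From t = 1020 to t = 1380: 1.7 × (1/2)^((1380−1020)/162.86) ≈ 0.3673 kBq.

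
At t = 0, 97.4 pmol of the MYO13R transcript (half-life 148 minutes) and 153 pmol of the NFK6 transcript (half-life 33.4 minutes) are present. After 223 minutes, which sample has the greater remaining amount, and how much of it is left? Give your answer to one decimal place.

MYO13R transcript: 97.4 × (1/2)^1.5068 ≈ 34.275 pmol.
NFK6 transcript: 153 × (1/2)^6.6766 ≈ 1.4956 pmol.
MYO13R transcript has more remaining, at ≈ 34.275 pmol.

MYO13R transcript, 34.3 pmol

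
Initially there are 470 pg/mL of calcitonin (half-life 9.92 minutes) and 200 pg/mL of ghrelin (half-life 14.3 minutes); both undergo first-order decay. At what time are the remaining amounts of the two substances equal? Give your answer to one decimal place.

39.9 minutes

Set 470·(1/2)^(t/9.92) = 200·(1/2)^(t/14.3).
Taking log₂: log₂(470/200) = t·(1/9.92 − 1/14.3).
log₂(2.35) = 1.2327; 1/9.92 − 1/14.3 = 0.030876.
t = 1.2327 / 0.030876 ≈ 39.922 minutes.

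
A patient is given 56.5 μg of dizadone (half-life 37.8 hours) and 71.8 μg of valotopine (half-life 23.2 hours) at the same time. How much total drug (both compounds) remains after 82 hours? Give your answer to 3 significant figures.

18.8 μg

dizadone: 56.5 × (1/2)^(82/37.8) = 56.5 × (1/2)^2.1693 ≈ 12.561 μg.
valotopine: 71.8 × (1/2)^(82/23.2) = 71.8 × (1/2)^3.5345 ≈ 6.1964 μg.
Total = 12.561 + 6.1964 ≈ 18.757 μg.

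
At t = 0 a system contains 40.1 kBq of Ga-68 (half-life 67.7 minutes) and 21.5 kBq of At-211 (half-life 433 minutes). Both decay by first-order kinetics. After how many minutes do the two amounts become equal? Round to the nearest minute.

Set 40.1·(1/2)^(t/67.7) = 21.5·(1/2)^(t/433).
Taking log₂: log₂(40.1/21.5) = t·(1/67.7 − 1/433).
log₂(1.8651) = 0.89927; 1/67.7 − 1/433 = 0.012462.
t = 0.89927 / 0.012462 ≈ 72.163 minutes.

72 minutes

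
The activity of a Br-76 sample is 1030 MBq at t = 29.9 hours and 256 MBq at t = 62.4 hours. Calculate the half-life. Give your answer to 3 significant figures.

Over Δt = 62.4 − 29.9 = 32.5 hours, the level fell by a factor of 1030/256 ≈ 4.0234.
n = log₂(4.0234) ≈ 2.0084 half-lives, so t½ = 32.5/2.0084 ≈ 16.182 hours.

16.2 hours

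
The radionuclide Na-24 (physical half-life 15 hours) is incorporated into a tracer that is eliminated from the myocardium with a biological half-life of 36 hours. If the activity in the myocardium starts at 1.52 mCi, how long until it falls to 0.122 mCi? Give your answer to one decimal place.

38.5 hours

1/t_eff = 1/t_phys + 1/t_biol = 1/15 + 1/36 = 0.094444 per hour.
t_eff = 15 × 36 / (15 + 36) ≈ 10.588 hours.
n = log₂(1.52/0.122) ≈ 3.6391; t = 3.6391 × 10.588 ≈ 38.532 hours.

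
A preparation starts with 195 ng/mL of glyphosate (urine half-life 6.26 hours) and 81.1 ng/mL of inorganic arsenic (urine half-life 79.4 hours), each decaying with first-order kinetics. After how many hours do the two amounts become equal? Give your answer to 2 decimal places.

8.60 hours

Set 195·(1/2)^(t/6.26) = 81.1·(1/2)^(t/79.4).
Taking log₂: log₂(195/81.1) = t·(1/6.26 − 1/79.4).
log₂(2.4044) = 1.2657; 1/6.26 − 1/79.4 = 0.14715.
t = 1.2657 / 0.14715 ≈ 8.6014 hours.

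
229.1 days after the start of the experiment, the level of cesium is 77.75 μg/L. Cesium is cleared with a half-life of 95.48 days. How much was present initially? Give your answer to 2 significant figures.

410 μg/L

Number of half-lives elapsed: n = 229.1/95.48 ≈ 2.3995.
A₀ = A × 2^n = 77.75 × 2^2.3995 = 77.75 × 5.276 ≈ 410.21 μg/L.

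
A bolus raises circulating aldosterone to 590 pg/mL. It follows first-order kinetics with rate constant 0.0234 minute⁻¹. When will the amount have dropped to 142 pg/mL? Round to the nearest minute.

61 minutes

t½ = ln 2 / λ = 0.69315 / 0.0234 ≈ 29.622 minutes.
Fraction remaining = 142/590 ≈ 0.24068.
n = log₂(590/142) = ln(4.1549)/ln 2 ≈ 2.0548 half-lives.
t = n × t½ = 2.0548 × 29.622 ≈ 60.867 minutes.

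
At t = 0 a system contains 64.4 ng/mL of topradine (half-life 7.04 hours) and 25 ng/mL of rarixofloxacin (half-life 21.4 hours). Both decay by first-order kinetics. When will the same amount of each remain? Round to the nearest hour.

14 hours

Set 64.4·(1/2)^(t/7.04) = 25·(1/2)^(t/21.4).
Taking log₂: log₂(64.4/25) = t·(1/7.04 − 1/21.4).
log₂(2.576) = 1.3651; 1/7.04 − 1/21.4 = 0.095316.
t = 1.3651 / 0.095316 ≈ 14.322 hours.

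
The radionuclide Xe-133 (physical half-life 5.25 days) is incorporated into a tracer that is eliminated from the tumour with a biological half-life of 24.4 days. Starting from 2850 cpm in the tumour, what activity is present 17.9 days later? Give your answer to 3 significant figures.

161 cpm

1/t_eff = 1/t_phys + 1/t_biol = 1/5.25 + 1/24.4 = 0.23146 per day.
t_eff = 5.25 × 24.4 / (5.25 + 24.4) ≈ 4.3204 days.
Remaining = 2850 × (1/2)^(17.9/4.3204) = 2850 × (1/2)^4.1431 ≈ 161.3 cpm.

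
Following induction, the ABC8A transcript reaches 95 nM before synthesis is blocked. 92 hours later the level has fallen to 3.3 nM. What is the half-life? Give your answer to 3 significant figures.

19.0 hours

A/A₀ = 3.3/95 ≈ 0.034737.
n = log₂(28.788) ≈ 4.8474 half-lives elapsed in 92 hours.
t½ = 92/4.8474 ≈ 18.979 hours.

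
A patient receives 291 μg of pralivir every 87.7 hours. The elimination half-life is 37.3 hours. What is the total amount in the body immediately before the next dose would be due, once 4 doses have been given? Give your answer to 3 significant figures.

70.8 μg

The 4 doses were given 350.8, 263.1, 175.4, 87.7 hours ago.
Total = 291·(1/2)^(350.8/37.3) + 291·(1/2)^(263.1/37.3) + 291·(1/2)^(175.4/37.3) + 291·(1/2)^(87.7/37.3)
      = 0.4293 + 2.1905 + 11.177 + 57.031 ≈ 70.828 μg.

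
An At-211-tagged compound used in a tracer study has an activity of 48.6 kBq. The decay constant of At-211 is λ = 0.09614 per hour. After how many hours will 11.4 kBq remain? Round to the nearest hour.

15 hours

t½ = ln 2 / λ = 0.69315 / 0.09614 ≈ 7.2098 hours.
Fraction remaining = 11.4/48.6 ≈ 0.23457.
n = log₂(48.6/11.4) = ln(4.2632)/ln 2 ≈ 2.0919 half-lives.
t = n × t½ = 2.0919 × 7.2098 ≈ 15.082 hours.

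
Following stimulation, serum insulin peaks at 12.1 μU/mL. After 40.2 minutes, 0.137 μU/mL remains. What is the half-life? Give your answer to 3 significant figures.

6.22 minutes

A/A₀ = 0.137/12.1 ≈ 0.011322.
n = log₂(88.321) ≈ 6.4647 half-lives elapsed in 40.2 minutes.
t½ = 40.2/6.4647 ≈ 6.2184 minutes.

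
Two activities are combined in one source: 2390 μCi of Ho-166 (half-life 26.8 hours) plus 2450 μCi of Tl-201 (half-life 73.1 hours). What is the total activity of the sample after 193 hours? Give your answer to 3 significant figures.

409 μCi

Ho-166: 2390 × (1/2)^(193/26.8) = 2390 × (1/2)^7.2015 ≈ 16.238 μCi.
Tl-201: 2450 × (1/2)^(193/73.1) = 2450 × (1/2)^2.6402 ≈ 392.99 μCi.
Total = 16.238 + 392.99 ≈ 409.23 μCi.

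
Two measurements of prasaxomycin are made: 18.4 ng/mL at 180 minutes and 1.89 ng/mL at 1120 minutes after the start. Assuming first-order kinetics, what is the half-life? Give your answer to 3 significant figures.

286 minutes

Over Δt = 1120 − 180 = 940 minutes, the level fell by a factor of 18.4/1.89 ≈ 9.7354.
n = log₂(9.7354) ≈ 3.2832 half-lives, so t½ = 940/3.2832 ≈ 286.3 minutes.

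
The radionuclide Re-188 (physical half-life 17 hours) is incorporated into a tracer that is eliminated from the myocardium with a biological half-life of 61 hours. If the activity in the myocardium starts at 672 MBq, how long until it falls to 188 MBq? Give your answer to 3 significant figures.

1/t_eff = 1/t_phys + 1/t_biol = 1/17 + 1/61 = 0.075217 per hour.
t_eff = 17 × 61 / (17 + 61) ≈ 13.295 hours.
n = log₂(672/188) ≈ 1.8377; t = 1.8377 × 13.295 ≈ 24.432 hours.

24.4 hours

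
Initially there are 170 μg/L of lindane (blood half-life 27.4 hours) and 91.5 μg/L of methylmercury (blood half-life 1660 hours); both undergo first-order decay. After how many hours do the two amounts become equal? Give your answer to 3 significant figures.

24.9 hours

Set 170·(1/2)^(t/27.4) = 91.5·(1/2)^(t/1660).
Taking log₂: log₂(170/91.5) = t·(1/27.4 − 1/1660).
log₂(1.8579) = 0.89369; 1/27.4 − 1/1660 = 0.035894.
t = 0.89369 / 0.035894 ≈ 24.898 hours.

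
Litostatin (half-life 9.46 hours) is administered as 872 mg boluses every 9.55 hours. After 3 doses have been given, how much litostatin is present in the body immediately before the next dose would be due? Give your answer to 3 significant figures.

The 3 doses were given 28.65, 19.1, 9.55 hours ago.
Total = 872·(1/2)^(28.65/9.46) + 872·(1/2)^(19.1/9.46) + 872·(1/2)^(9.55/9.46)
      = 106.86 + 215.14 + 433.13 ≈ 755.14 mg.

755 mg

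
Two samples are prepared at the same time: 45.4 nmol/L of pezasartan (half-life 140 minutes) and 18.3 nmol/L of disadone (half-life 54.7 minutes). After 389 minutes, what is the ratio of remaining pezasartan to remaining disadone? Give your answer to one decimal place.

pezasartan: 45.4 × (1/2)^(389/140) = 45.4 × (1/2)^2.7786 ≈ 6.6164 nmol/L.
disadone: 18.3 × (1/2)^(389/54.7) = 18.3 × (1/2)^7.1115 ≈ 0.13233 nmol/L.
Ratio ≈ 6.6164 / 0.13233 ≈ 49.998.

50.0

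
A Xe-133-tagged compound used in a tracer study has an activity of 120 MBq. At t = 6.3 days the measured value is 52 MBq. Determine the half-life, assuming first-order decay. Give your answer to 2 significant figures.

5.2 days

A/A₀ = 52/120 ≈ 0.43333.
n = log₂(2.3077) ≈ 1.2065 half-lives elapsed in 6.3 days.
t½ = 6.3/1.2065 ≈ 5.2219 days.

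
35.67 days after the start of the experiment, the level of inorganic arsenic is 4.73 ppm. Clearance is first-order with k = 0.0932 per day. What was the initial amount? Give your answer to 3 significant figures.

131 ppm

t½ = ln 2 / k = 0.69315 / 0.0932 ≈ 7.4372 days.
Number of half-lives elapsed: n = 35.67/7.4372 ≈ 4.7962.
A₀ = A × 2^n = 4.73 × 2^4.7962 = 4.73 × 27.784 ≈ 131.42 ppm.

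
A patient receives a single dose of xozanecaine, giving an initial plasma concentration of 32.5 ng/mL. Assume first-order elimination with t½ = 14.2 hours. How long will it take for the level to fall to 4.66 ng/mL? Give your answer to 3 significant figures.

Fraction remaining = 4.66/32.5 ≈ 0.14338.
n = log₂(32.5/4.66) = ln(6.9742)/ln 2 ≈ 2.802 half-lives.
t = n × t½ = 2.802 × 14.2 ≈ 39.789 hours.

39.8 hours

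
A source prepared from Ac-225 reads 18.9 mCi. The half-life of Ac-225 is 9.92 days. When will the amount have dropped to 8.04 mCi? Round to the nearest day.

Fraction remaining = 8.04/18.9 ≈ 0.4254.
n = log₂(18.9/8.04) = ln(2.3507)/ln 2 ≈ 1.2331 half-lives.
t = n × t½ = 1.2331 × 9.92 ≈ 12.233 days.

12 days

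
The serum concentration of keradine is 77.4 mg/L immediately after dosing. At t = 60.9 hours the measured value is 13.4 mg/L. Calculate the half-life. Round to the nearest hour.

24 hours

A/A₀ = 13.4/77.4 ≈ 0.17313.
n = log₂(5.7761) ≈ 2.5301 half-lives elapsed in 60.9 hours.
t½ = 60.9/2.5301 ≈ 24.07 hours.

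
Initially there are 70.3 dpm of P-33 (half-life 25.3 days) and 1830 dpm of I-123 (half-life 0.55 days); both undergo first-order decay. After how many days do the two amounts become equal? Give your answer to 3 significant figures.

Set 70.3·(1/2)^(t/25.3) = 1830·(1/2)^(t/0.55).
Taking log₂: log₂(70.3/1830) = t·(1/25.3 − 1/0.55).
log₂(0.038415) = -4.7022; 1/25.3 − 1/0.55 = -1.7787.
t = -4.7022 / -1.7787 ≈ 2.6437 days.

2.64 days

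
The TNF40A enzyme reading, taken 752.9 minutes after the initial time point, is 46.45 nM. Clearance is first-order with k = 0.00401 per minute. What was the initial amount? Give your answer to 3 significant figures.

t½ = ln 2 / k = 0.69315 / 0.00401 ≈ 172.85 minutes.
Number of half-lives elapsed: n = 752.9/172.85 ≈ 4.3557.
A₀ = A × 2^n = 46.45 × 2^4.3557 = 46.45 × 20.473 ≈ 950.99 nM.

951 nM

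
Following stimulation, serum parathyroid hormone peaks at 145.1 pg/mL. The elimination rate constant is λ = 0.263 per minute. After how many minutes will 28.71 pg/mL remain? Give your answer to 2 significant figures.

6.2 minutes

t½ = ln 2 / λ = 0.69315 / 0.263 ≈ 2.6355 minutes.
Fraction remaining = 28.71/145.1 ≈ 0.19786.
n = log₂(145.1/28.71) = ln(5.054)/ln 2 ≈ 2.3374 half-lives.
t = n × t½ = 2.3374 × 2.6355 ≈ 6.1604 minutes.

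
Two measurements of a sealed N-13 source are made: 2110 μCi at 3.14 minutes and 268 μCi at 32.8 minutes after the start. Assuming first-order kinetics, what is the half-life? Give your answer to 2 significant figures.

10 minutes

Over Δt = 32.8 − 3.14 = 29.66 minutes, the level fell by a factor of 2110/268 ≈ 7.8731.
n = log₂(7.8731) ≈ 2.9769 half-lives, so t½ = 29.66/2.9769 ≈ 9.9633 minutes.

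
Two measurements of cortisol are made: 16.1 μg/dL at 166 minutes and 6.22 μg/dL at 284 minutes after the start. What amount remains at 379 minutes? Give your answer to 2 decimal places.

Over Δt = 284 − 166 = 118 minutes, the level fell by a factor of 16.1/6.22 ≈ 2.5884.
n = log₂(2.5884) ≈ 1.3721 half-lives, so t½ = 118/1.3721 ≈ 86.001 minutes.
From t = 284 to t = 379: 6.22 × (1/2)^((379−284)/86.001) ≈ 2.8924 μg/dL.

2.89 μg/dL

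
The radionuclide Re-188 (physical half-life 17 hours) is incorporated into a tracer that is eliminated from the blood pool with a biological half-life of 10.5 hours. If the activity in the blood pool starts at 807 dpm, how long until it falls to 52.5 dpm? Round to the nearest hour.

26 hours

1/t_eff = 1/t_phys + 1/t_biol = 1/17 + 1/10.5 = 0.15406 per hour.
t_eff = 17 × 10.5 / (17 + 10.5) ≈ 6.4909 hours.
n = log₂(807/52.5) ≈ 3.9422; t = 3.9422 × 6.4909 ≈ 25.588 hours.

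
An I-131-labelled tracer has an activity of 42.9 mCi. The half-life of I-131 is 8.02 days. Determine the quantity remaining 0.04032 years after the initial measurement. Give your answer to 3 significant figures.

12.0 mCi

Convert the elapsed time: 0.04032 years = 14.7168 days.
Number of half-lives: n = 14.7168/8.02 ≈ 1.835.
Remaining = 42.9 × (1/2)^1.835 = 42.9 × 0.28029 ≈ 12.024 mCi.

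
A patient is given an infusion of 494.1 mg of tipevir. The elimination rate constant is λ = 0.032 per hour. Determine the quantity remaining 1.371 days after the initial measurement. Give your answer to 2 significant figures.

t½ = ln 2 / λ = 0.69315 / 0.032 ≈ 21.661 hours.
Convert the elapsed time: 1.371 days = 32.904 hours.
Number of half-lives: n = 32.904/21.661 ≈ 1.5191.
Remaining = 494.1 × (1/2)^1.5191 = 494.1 × 0.34891 ≈ 172.4 mg.

170 mg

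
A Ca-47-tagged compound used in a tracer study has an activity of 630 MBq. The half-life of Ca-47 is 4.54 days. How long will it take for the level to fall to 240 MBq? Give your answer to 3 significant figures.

Fraction remaining = 240/630 ≈ 0.38095.
n = log₂(630/240) = ln(2.625)/ln 2 ≈ 1.3923 half-lives.
t = n × t½ = 1.3923 × 4.54 ≈ 6.3211 days.

6.32 days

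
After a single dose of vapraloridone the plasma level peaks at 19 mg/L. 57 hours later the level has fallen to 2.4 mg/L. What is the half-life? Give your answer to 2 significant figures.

A/A₀ = 2.4/19 ≈ 0.12632.
n = log₂(7.9167) ≈ 2.9849 half-lives elapsed in 57 hours.
t½ = 57/2.9849 ≈ 19.096 hours.

19 hours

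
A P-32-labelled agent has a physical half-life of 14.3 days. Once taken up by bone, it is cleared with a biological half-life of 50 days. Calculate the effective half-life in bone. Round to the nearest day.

1/t_eff = 1/t_phys + 1/t_biol = 1/14.3 + 1/50 = 0.08993 per day.
t_eff = 14.3 × 50 / (14.3 + 50) ≈ 11.12 days.

11 days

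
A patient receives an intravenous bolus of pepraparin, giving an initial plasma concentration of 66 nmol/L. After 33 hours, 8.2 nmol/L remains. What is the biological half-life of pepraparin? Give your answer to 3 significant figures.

11.0 hours

A/A₀ = 8.2/66 ≈ 0.12424.
n = log₂(8.0488) ≈ 3.0088 half-lives elapsed in 33 hours.
t½ = 33/3.0088 ≈ 10.968 hours.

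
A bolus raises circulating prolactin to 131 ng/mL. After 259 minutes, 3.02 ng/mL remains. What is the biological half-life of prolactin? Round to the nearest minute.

A/A₀ = 3.02/131 ≈ 0.023053.
n = log₂(43.377) ≈ 5.4389 half-lives elapsed in 259 minutes.
t½ = 259/5.4389 ≈ 47.62 minutes.

48 minutes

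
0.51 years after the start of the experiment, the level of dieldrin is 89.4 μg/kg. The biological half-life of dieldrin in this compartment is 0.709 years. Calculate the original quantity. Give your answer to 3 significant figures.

Number of half-lives elapsed: n = 0.51/0.709 ≈ 0.71932.
A₀ = A × 2^n = 89.4 × 2^0.71932 = 89.4 × 1.6464 ≈ 147.19 μg/kg.

147 μg/kg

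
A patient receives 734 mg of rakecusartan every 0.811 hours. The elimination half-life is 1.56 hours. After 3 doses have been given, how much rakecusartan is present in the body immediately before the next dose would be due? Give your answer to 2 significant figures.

The 3 doses were given 2.433, 1.622, 0.811 hours ago.
Total = 734·(1/2)^(2.433/1.56) + 734·(1/2)^(1.622/1.56) + 734·(1/2)^(0.811/1.56)
      = 249 + 357.03 + 511.92 ≈ 1117.9 mg.

1100 mg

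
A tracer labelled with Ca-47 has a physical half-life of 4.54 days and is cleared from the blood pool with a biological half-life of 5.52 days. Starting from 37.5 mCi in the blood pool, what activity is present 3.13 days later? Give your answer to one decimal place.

1/t_eff = 1/t_phys + 1/t_biol = 1/4.54 + 1/5.52 = 0.40142 per day.
t_eff = 4.54 × 5.52 / (4.54 + 5.52) ≈ 2.4911 days.
Remaining = 37.5 × (1/2)^(3.13/2.4911) = 37.5 × (1/2)^1.2565 ≈ 15.696 mCi.

15.7 mCi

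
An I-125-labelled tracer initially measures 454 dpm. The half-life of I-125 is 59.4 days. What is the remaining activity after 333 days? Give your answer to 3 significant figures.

9.32 dpm

Number of half-lives: n = 333/59.4 ≈ 5.6061.
Remaining = 454 × (1/2)^5.6061 = 454 × 0.020531 ≈ 9.321 dpm.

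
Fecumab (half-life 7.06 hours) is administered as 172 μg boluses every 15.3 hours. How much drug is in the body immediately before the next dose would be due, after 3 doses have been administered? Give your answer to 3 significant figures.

The 3 doses were given 45.9, 30.6, 15.3 hours ago.
Total = 172·(1/2)^(45.9/7.06) + 172·(1/2)^(30.6/7.06) + 172·(1/2)^(15.3/7.06)
      = 1.8985 + 8.5267 + 38.296 ≈ 48.721 μg.

48.7 μg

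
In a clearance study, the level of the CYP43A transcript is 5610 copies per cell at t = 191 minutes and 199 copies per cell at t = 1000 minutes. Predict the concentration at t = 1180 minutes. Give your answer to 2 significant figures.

Over Δt = 1000 − 191 = 809 minutes, the level fell by a factor of 5610/199 ≈ 28.191.
n = log₂(28.191) ≈ 4.8172 half-lives, so t½ = 809/4.8172 ≈ 167.94 minutes.
From t = 1000 to t = 1180: 199 × (1/2)^((1180−1000)/167.94) ≈ 94.669 copies per cell.

95 copies per cell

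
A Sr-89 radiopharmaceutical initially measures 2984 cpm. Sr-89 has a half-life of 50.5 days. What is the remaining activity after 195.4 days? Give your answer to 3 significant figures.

204 cpm

Number of half-lives: n = 195.4/50.5 ≈ 3.8693.
Remaining = 2984 × (1/2)^3.8693 = 2984 × 0.068426 ≈ 204.18 cpm.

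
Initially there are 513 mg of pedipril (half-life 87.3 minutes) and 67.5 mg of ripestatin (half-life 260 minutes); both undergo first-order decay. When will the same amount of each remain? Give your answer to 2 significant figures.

380 minutes

Set 513·(1/2)^(t/87.3) = 67.5·(1/2)^(t/260).
Taking log₂: log₂(513/67.5) = t·(1/87.3 − 1/260).
log₂(7.6) = 2.926; 1/87.3 − 1/260 = 0.0076086.
t = 2.926 / 0.0076086 ≈ 384.56 minutes.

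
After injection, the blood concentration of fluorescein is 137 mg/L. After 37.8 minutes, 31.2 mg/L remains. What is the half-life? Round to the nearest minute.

18 minutes

A/A₀ = 31.2/137 ≈ 0.22774.
n = log₂(4.391) ≈ 2.1346 half-lives elapsed in 37.8 minutes.
t½ = 37.8/2.1346 ≈ 17.709 minutes.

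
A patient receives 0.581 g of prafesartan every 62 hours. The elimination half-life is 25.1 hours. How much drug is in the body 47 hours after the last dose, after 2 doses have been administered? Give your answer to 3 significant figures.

The 2 doses were given 109, 47 hours ago.
Total = 0.581·(1/2)^(109/25.1) + 0.581·(1/2)^(47/25.1)
      = 0.028636 + 0.15867 ≈ 0.18731 g.

0.187 g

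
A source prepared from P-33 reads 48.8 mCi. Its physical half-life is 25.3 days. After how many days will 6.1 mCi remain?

75.9 days

6.1/48.8 = 1/8, so 3 half-lives have elapsed.
t = 3 × 25.3 = 75.9 days.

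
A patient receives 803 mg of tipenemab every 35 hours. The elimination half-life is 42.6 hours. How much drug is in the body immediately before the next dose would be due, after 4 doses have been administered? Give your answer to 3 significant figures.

939 mg

The 4 doses were given 140, 105, 70, 35 hours ago.
Total = 803·(1/2)^(140/42.6) + 803·(1/2)^(105/42.6) + 803·(1/2)^(70/42.6) + 803·(1/2)^(35/42.6)
      = 82.303 + 145.46 + 257.08 + 454.35 ≈ 939.19 mg.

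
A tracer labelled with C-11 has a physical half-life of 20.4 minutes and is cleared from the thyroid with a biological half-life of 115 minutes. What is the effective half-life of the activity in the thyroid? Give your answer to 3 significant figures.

17.3 minutes

1/t_eff = 1/t_phys + 1/t_biol = 1/20.4 + 1/115 = 0.057715 per minute.
t_eff = 20.4 × 115 / (20.4 + 115) ≈ 17.326 minutes.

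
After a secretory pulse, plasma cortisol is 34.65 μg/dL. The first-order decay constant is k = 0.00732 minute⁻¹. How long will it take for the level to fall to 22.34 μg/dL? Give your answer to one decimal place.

t½ = ln 2 / k = 0.69315 / 0.00732 ≈ 94.692 minutes.
Fraction remaining = 22.34/34.65 ≈ 0.64473.
n = log₂(34.65/22.34) = ln(1.551)/ln 2 ≈ 0.63323 half-lives.
t = n × t½ = 0.63323 × 94.692 ≈ 59.962 minutes.

60.0 minutes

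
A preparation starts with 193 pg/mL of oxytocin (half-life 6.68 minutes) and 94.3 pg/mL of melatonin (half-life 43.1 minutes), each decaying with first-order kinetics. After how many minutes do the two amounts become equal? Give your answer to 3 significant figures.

Set 193·(1/2)^(t/6.68) = 94.3·(1/2)^(t/43.1).
Taking log₂: log₂(193/94.3) = t·(1/6.68 − 1/43.1).
log₂(2.0467) = 1.0333; 1/6.68 − 1/43.1 = 0.1265.
t = 1.0333 / 0.1265 ≈ 8.1682 minutes.

8.17 minutes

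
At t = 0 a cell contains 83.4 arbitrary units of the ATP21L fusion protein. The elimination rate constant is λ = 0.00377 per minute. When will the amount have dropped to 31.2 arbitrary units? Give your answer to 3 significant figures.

t½ = ln 2 / λ = 0.69315 / 0.00377 ≈ 183.86 minutes.
Fraction remaining = 31.2/83.4 ≈ 0.3741.
n = log₂(83.4/31.2) = ln(2.6731)/ln 2 ≈ 1.4185 half-lives.
t = n × t½ = 1.4185 × 183.86 ≈ 260.8 minutes.

261 minutes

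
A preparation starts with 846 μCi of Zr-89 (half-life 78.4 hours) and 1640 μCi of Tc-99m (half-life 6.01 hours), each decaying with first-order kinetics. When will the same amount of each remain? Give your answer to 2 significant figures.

6.2 hours

Set 846·(1/2)^(t/78.4) = 1640·(1/2)^(t/6.01).
Taking log₂: log₂(846/1640) = t·(1/78.4 − 1/6.01).
log₂(0.51585) = -0.95497; 1/78.4 − 1/6.01 = -0.15363.
t = -0.95497 / -0.15363 ≈ 6.2158 hours.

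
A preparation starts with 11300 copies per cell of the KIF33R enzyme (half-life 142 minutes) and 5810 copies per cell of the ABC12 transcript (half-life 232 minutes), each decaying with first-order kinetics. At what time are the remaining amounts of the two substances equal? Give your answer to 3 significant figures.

351 minutes

Set 11300·(1/2)^(t/142) = 5810·(1/2)^(t/232).
Taking log₂: log₂(11300/5810) = t·(1/142 − 1/232).
log₂(1.9449) = 0.95971; 1/142 − 1/232 = 0.0027319.
t = 0.95971 / 0.0027319 ≈ 351.3 minutes.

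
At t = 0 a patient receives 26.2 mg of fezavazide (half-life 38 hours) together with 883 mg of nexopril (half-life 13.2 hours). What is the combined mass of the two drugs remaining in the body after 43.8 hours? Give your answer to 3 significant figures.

100 mg

fezavazide: 26.2 × (1/2)^(43.8/38) = 26.2 × (1/2)^1.1526 ≈ 11.785 mg.
nexopril: 883 × (1/2)^(43.8/13.2) = 883 × (1/2)^3.3182 ≈ 88.53 mg.
Total = 11.785 + 88.53 ≈ 100.31 mg.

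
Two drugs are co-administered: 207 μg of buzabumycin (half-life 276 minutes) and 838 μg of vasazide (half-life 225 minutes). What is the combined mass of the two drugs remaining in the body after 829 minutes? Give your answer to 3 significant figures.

91.0 μg

buzabumycin: 207 × (1/2)^(829/276) = 207 × (1/2)^3.0036 ≈ 25.81 μg.
vasazide: 838 × (1/2)^(829/225) = 838 × (1/2)^3.6844 ≈ 65.18 μg.
Total = 25.81 + 65.18 ≈ 90.99 μg.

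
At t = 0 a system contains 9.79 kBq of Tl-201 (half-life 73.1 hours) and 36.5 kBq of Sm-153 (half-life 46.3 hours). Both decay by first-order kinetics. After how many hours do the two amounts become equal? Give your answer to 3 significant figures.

240 hours

Set 9.79·(1/2)^(t/73.1) = 36.5·(1/2)^(t/46.3).
Taking log₂: log₂(9.79/36.5) = t·(1/73.1 − 1/46.3).
log₂(0.26822) = -1.8985; 1/73.1 − 1/46.3 = -0.0079184.
t = -1.8985 / -0.0079184 ≈ 239.76 hours.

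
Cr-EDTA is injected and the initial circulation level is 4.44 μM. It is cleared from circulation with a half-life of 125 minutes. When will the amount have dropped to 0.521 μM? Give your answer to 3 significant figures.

Fraction remaining = 0.521/4.44 ≈ 0.11734.
n = log₂(4.44/0.521) = ln(8.5221)/ln 2 ≈ 3.0912 half-lives.
t = n × t½ = 3.0912 × 125 ≈ 386.4 minutes.

386 minutes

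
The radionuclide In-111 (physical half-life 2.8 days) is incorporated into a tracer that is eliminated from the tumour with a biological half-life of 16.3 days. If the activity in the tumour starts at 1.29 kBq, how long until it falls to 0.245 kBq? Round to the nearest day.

6 days

1/t_eff = 1/t_phys + 1/t_biol = 1/2.8 + 1/16.3 = 0.41849 per day.
t_eff = 2.8 × 16.3 / (2.8 + 16.3) ≈ 2.3895 days.
n = log₂(1.29/0.245) ≈ 2.3965; t = 2.3965 × 2.3895 ≈ 5.7265 days.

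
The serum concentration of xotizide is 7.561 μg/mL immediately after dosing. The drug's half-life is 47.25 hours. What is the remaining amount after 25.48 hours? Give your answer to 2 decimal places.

Number of half-lives: n = 25.48/47.25 ≈ 0.53926.
Remaining = 7.561 × (1/2)^0.53926 = 7.561 × 0.68812 ≈ 5.2029 μg/mL.

5.20 μg/mL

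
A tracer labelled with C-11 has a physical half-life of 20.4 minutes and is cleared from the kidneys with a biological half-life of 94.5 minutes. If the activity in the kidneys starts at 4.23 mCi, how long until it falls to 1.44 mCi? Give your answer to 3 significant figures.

26.1 minutes

1/t_eff = 1/t_phys + 1/t_biol = 1/20.4 + 1/94.5 = 0.059602 per minute.
t_eff = 20.4 × 94.5 / (20.4 + 94.5) ≈ 16.778 minutes.
n = log₂(4.23/1.44) ≈ 1.5546; t = 1.5546 × 16.778 ≈ 26.083 minutes.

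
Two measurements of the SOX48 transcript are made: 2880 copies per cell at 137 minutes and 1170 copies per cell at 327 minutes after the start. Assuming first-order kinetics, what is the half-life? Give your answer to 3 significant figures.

Over Δt = 327 − 137 = 190 minutes, the level fell by a factor of 2880/1170 ≈ 2.4615.
n = log₂(2.4615) ≈ 1.2996 half-lives, so t½ = 190/1.2996 ≈ 146.2 minutes.

146 minutes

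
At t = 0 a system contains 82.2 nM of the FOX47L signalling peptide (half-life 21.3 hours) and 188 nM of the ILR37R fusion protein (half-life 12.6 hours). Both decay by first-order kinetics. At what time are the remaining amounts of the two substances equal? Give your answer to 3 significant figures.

Set 82.2·(1/2)^(t/21.3) = 188·(1/2)^(t/12.6).
Taking log₂: log₂(82.2/188) = t·(1/21.3 − 1/12.6).
log₂(0.43723) = -1.1935; 1/21.3 − 1/12.6 = -0.032417.
t = -1.1935 / -0.032417 ≈ 36.818 hours.

36.8 hours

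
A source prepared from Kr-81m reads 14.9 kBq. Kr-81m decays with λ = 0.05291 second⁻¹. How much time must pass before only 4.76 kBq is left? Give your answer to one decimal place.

t½ = ln 2 / λ = 0.69315 / 0.05291 ≈ 13.1 seconds.
Fraction remaining = 4.76/14.9 ≈ 0.31946.
n = log₂(14.9/4.76) = ln(3.1303)/ln 2 ≈ 1.6463 half-lives.
t = n × t½ = 1.6463 × 13.1 ≈ 21.567 seconds.

21.6 seconds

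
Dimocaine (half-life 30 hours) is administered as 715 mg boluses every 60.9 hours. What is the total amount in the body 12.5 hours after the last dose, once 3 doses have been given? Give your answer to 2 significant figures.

The 3 doses were given 134.3, 73.4, 12.5 hours ago.
Total = 715·(1/2)^(134.3/30) + 715·(1/2)^(73.4/30) + 715·(1/2)^(12.5/30)
      = 32.114 + 131.16 + 535.64 ≈ 698.91 mg.

700 mg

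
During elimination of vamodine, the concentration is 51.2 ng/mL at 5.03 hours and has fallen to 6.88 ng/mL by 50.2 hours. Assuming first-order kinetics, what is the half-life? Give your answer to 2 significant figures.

Over Δt = 50.2 − 5.03 = 45.17 hours, the level fell by a factor of 51.2/6.88 ≈ 7.4419.
n = log₂(7.4419) ≈ 2.8957 half-lives, so t½ = 45.17/2.8957 ≈ 15.599 hours.

16 hours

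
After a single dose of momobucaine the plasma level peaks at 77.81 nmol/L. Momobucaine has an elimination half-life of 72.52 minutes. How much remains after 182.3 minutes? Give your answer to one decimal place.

13.6 nmol/L

Number of half-lives: n = 182.3/72.52 ≈ 2.5138.
Remaining = 77.81 × (1/2)^2.5138 = 77.81 × 0.1751 ≈ 13.624 nmol/L.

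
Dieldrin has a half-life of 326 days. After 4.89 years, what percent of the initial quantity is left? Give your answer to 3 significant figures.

2.25%

4.89 years = 1784.85 days.
n = 1784.85/326 ≈ 5.475 half-lives.
Fraction remaining = (1/2)^5.475 ≈ 0.022483, i.e. 2.2483%.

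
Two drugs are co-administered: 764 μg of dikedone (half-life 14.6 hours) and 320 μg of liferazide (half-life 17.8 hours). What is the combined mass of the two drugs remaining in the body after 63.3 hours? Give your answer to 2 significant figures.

65 μg

dikedone: 764 × (1/2)^(63.3/14.6) = 764 × (1/2)^4.3356 ≈ 37.839 μg.
liferazide: 320 × (1/2)^(63.3/17.8) = 320 × (1/2)^3.5562 ≈ 27.204 μg.
Total = 37.839 + 27.204 ≈ 65.043 μg.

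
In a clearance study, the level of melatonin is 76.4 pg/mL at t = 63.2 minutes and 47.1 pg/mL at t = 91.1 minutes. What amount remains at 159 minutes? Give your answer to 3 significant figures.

14.5 pg/mL

Over Δt = 91.1 − 63.2 = 27.9 minutes, the level fell by a factor of 76.4/47.1 ≈ 1.6221.
n = log₂(1.6221) ≈ 0.69785 half-lives, so t½ = 27.9/0.69785 ≈ 39.98 minutes.
From t = 91.1 to t = 159: 47.1 × (1/2)^((159−91.1)/39.98) ≈ 14.513 pg/mL.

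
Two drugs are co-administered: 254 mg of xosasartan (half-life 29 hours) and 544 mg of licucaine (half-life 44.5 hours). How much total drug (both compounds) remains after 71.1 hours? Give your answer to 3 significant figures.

226 mg

xosasartan: 254 × (1/2)^(71.1/29) = 254 × (1/2)^2.4517 ≈ 46.429 mg.
licucaine: 544 × (1/2)^(71.1/44.5) = 544 × (1/2)^1.5978 ≈ 179.73 mg.
Total = 46.429 + 179.73 ≈ 226.16 mg.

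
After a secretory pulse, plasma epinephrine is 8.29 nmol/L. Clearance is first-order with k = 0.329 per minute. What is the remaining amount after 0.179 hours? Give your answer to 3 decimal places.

0.242 nmol/L

t½ = ln 2 / k = 0.69315 / 0.329 ≈ 2.1068 minutes.
Convert the elapsed time: 0.179 hours = 10.74 minutes.
Number of half-lives: n = 10.74/2.1068 ≈ 5.0977.
Remaining = 8.29 × (1/2)^5.0977 = 8.29 × 0.029204 ≈ 0.2421 nmol/L.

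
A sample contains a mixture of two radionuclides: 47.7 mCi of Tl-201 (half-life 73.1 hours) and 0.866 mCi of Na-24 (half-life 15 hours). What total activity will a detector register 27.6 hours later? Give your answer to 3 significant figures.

Tl-201: 47.7 × (1/2)^(27.6/73.1) = 47.7 × (1/2)^0.37756 ≈ 36.716 mCi.
Na-24: 0.866 × (1/2)^(27.6/15) = 0.866 × (1/2)^1.84 ≈ 0.24189 mCi.
Total = 36.716 + 0.24189 ≈ 36.958 mCi.

37.0 mCi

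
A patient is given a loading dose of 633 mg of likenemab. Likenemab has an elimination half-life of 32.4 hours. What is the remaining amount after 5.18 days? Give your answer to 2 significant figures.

44 mg

Convert the elapsed time: 5.18 days = 124.32 hours.
Number of half-lives: n = 124.32/32.4 ≈ 3.837.
Remaining = 633 × (1/2)^3.837 = 633 × 0.069974 ≈ 44.294 mg.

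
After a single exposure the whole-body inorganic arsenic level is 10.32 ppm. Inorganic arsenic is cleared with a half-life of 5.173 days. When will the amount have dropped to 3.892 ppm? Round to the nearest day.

7 days

Fraction remaining = 3.892/10.32 ≈ 0.37713.
n = log₂(10.32/3.892) = ln(2.6516)/ln 2 ≈ 1.4069 half-lives.
t = n × t½ = 1.4069 × 5.173 ≈ 7.2777 days.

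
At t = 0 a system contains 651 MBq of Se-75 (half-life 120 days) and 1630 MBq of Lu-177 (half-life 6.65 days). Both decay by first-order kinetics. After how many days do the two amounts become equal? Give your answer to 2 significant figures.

Set 651·(1/2)^(t/120) = 1630·(1/2)^(t/6.65).
Taking log₂: log₂(651/1630) = t·(1/120 − 1/6.65).
log₂(0.39939) = -1.3241; 1/120 − 1/6.65 = -0.14204.
t = -1.3241 / -0.14204 ≈ 9.3222 days.

9.3 days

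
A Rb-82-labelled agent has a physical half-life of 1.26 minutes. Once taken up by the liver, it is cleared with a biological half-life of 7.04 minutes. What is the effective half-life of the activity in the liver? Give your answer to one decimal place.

1.1 minutes

1/t_eff = 1/t_phys + 1/t_biol = 1/1.26 + 1/7.04 = 0.9357 per minute.
t_eff = 1.26 × 7.04 / (1.26 + 7.04) ≈ 1.0687 minutes.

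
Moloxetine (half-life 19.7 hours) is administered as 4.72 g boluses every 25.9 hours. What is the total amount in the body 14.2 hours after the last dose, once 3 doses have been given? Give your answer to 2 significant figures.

The 3 doses were given 66, 40.1, 14.2 hours ago.
Total = 4.72·(1/2)^(66/19.7) + 4.72·(1/2)^(40.1/19.7) + 4.72·(1/2)^(14.2/19.7)
      = 0.46282 + 1.1513 + 2.8639 ≈ 4.478 g.

4.5 g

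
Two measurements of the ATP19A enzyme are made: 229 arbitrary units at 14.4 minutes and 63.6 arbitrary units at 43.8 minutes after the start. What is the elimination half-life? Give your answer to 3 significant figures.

Over Δt = 43.8 − 14.4 = 29.4 minutes, the level fell by a factor of 229/63.6 ≈ 3.6006.
n = log₂(3.6006) ≈ 1.8482 half-lives, so t½ = 29.4/1.8482 ≈ 15.907 minutes.

15.9 minutes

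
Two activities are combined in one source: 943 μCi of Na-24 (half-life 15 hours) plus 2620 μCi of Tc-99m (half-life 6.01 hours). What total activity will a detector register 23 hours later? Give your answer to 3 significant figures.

510 μCi

Na-24: 943 × (1/2)^(23/15) = 943 × (1/2)^1.5333 ≈ 325.79 μCi.
Tc-99m: 2620 × (1/2)^(23/6.01) = 2620 × (1/2)^3.827 ≈ 184.62 μCi.
Total = 325.79 + 184.62 ≈ 510.4 μCi.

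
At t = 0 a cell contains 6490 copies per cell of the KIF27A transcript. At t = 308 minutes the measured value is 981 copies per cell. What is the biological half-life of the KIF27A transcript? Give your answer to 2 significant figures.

A/A₀ = 981/6490 ≈ 0.15116.
n = log₂(6.6157) ≈ 2.7259 half-lives elapsed in 308 minutes.
t½ = 308/2.7259 ≈ 112.99 minutes.

110 minutes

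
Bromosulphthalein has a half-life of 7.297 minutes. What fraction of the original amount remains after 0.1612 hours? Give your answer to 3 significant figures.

0.399

0.1612 hours = 9.672 minutes.
n = 9.672/7.297 ≈ 1.3255 half-lives.
Fraction remaining = (1/2)^1.3255 ≈ 0.39902.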